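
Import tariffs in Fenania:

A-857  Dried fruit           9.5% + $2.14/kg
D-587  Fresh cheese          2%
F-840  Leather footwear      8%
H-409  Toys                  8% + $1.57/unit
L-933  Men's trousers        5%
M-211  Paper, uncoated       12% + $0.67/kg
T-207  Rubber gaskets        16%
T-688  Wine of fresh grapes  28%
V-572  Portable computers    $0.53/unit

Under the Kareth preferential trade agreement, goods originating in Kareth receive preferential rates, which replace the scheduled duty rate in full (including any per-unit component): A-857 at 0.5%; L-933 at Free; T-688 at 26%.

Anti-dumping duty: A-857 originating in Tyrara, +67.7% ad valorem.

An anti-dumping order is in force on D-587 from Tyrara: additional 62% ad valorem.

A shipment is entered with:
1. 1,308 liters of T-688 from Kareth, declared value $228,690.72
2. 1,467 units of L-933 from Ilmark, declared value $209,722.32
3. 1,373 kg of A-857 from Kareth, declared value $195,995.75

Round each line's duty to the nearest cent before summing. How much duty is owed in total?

Line 1 (T-688, Kareth, 1,308 liters, $228,690.72):
Base rate for T-688 is 28%.
Origin Kareth qualifies under the Fenania–Kareth agreement and T-688 is covered: preferential rate 26% applies instead.
Duty = $228,690.72 × 26% = $59,459.59.
Line 2 (L-933, Ilmark, 1,467 units, $209,722.32):
Base rate for L-933 is 5%.
L-933 has an FTA preferential rate, but origin Ilmark is not Kareth; base rate stands.
Duty = $209,722.32 × 5% = $10,486.12.
Line 3 (A-857, Kareth, 1,373 kg, $195,995.75):
Base rate for A-857 is 9.5% + $2.14/kg.
Origin Kareth qualifies under the Fenania–Kareth agreement and A-857 is covered: preferential rate 0.5% applies instead.
The additional-duty order on A-857 targets Tyrara, not Kareth; it does not apply.
Duty = $195,995.75 × 0.5% = $979.98.
Total = $59,459.59 + $10,486.12 + $979.98 = $70,925.69.

$70,925.69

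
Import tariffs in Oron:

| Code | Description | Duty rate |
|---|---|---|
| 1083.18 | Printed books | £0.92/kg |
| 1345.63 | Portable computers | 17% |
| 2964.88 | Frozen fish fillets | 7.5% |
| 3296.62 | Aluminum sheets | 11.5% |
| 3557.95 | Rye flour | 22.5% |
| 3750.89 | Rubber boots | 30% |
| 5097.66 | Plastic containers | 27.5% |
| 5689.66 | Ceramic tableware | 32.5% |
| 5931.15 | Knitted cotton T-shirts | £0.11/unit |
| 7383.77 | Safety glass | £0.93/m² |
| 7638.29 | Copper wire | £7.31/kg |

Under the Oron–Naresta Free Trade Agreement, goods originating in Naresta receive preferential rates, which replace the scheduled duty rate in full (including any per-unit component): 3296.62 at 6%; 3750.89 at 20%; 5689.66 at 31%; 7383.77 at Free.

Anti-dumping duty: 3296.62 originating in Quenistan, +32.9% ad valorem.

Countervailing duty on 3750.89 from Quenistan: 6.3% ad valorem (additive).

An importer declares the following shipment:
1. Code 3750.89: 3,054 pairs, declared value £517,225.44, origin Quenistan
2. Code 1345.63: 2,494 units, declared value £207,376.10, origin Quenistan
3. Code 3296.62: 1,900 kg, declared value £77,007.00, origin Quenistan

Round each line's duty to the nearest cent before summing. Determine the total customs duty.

£257,197.88

Line 1 (3750.89, Quenistan, 3,054 pairs, £517,225.44):
Base rate for 3750.89 is 30%.
3750.89 has an FTA preferential rate, but origin Quenistan is not Naresta; base rate stands.
Additional duty on 3750.89 from Quenistan: +6.3%. Applied ad valorem rate: 30% + 6.3% = 36.3%.
Duty = £517,225.44 × 36.3% = £187,752.83.
Line 2 (1345.63, Quenistan, 2,494 units, £207,376.10):
Base rate for 1345.63 is 17%.
Duty = £207,376.10 × 17% = £35,253.94.
Line 3 (3296.62, Quenistan, 1,900 kg, £77,007.00):
Base rate for 3296.62 is 11.5%.
3296.62 has an FTA preferential rate, but origin Quenistan is not Naresta; base rate stands.
Additional duty on 3296.62 from Quenistan: +32.9%. Applied ad valorem rate: 11.5% + 32.9% = 44.4%.
Duty = £77,007.00 × 44.4% = £34,191.11.
Total = £187,752.83 + £35,253.94 + £34,191.11 = £257,197.88.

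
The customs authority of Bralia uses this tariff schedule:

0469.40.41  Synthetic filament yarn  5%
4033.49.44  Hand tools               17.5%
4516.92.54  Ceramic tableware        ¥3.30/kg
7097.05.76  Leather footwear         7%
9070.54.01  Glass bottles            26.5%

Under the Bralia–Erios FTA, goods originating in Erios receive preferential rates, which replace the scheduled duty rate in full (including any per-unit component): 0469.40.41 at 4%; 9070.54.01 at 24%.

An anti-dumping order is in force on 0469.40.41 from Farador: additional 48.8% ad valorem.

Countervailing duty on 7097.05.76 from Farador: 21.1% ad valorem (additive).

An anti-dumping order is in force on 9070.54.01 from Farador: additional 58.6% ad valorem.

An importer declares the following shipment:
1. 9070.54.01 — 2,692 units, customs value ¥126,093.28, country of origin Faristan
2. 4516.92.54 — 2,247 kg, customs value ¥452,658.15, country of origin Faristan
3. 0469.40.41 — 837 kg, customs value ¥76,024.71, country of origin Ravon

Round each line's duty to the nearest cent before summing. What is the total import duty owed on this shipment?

¥44,631.06

Line 1 (9070.54.01, Faristan, 2,692 units, ¥126,093.28):
Base rate for 9070.54.01 is 26.5%.
9070.54.01 has an FTA preferential rate, but origin Faristan is not Erios; base rate stands.
The additional-duty order on 9070.54.01 targets Farador, not Faristan; it does not apply.
Duty = ¥126,093.28 × 26.5% = ¥33,414.72.
Line 2 (4516.92.54, Faristan, 2,247 kg, ¥452,658.15):
Base rate for 4516.92.54 is ¥3.30/kg.
Duty = 2,247 × ¥3.30 = ¥7,415.10.
Line 3 (0469.40.41, Ravon, 837 kg, ¥76,024.71):
Base rate for 0469.40.41 is 5%.
0469.40.41 has an FTA preferential rate, but origin Ravon is not Erios; base rate stands.
The additional-duty order on 0469.40.41 targets Farador, not Ravon; it does not apply.
Duty = ¥76,024.71 × 5% = ¥3,801.24.
Total = ¥33,414.72 + ¥7,415.10 + ¥3,801.24 = ¥44,631.06.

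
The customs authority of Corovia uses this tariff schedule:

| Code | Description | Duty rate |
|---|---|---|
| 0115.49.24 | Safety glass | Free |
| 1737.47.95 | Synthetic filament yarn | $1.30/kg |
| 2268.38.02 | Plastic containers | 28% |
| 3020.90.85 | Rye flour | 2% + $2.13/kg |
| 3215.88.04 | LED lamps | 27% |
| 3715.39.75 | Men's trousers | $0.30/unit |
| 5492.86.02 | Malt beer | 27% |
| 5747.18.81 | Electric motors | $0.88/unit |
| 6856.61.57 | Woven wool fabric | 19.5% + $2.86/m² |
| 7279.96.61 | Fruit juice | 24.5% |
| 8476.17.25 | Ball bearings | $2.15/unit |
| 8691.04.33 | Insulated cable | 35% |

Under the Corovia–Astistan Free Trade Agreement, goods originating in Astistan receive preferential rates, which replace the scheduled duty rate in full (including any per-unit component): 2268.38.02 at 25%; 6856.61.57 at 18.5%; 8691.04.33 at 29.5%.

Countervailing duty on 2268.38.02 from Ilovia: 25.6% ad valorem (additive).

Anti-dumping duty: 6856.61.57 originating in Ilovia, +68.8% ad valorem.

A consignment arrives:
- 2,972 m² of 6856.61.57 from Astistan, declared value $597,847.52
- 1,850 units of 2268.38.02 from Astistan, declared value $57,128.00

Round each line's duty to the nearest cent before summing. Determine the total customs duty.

$124,883.79

Line 1 (6856.61.57, Astistan, 2,972 m², $597,847.52):
Base rate for 6856.61.57 is 19.5% + $2.86/m².
Origin Astistan qualifies under the Corovia–Astistan agreement and 6856.61.57 is covered: preferential rate 18.5% applies instead.
The additional-duty order on 6856.61.57 targets Ilovia, not Astistan; it does not apply.
Duty = $597,847.52 × 18.5% = $110,601.79.
Line 2 (2268.38.02, Astistan, 1,850 units, $57,128.00):
Base rate for 2268.38.02 is 28%.
Origin Astistan qualifies under the Corovia–Astistan agreement and 2268.38.02 is covered: preferential rate 25% applies instead.
The additional-duty order on 2268.38.02 targets Ilovia, not Astistan; it does not apply.
Duty = $57,128.00 × 25% = $14,282.00.
Total = $110,601.79 + $14,282.00 = $124,883.79.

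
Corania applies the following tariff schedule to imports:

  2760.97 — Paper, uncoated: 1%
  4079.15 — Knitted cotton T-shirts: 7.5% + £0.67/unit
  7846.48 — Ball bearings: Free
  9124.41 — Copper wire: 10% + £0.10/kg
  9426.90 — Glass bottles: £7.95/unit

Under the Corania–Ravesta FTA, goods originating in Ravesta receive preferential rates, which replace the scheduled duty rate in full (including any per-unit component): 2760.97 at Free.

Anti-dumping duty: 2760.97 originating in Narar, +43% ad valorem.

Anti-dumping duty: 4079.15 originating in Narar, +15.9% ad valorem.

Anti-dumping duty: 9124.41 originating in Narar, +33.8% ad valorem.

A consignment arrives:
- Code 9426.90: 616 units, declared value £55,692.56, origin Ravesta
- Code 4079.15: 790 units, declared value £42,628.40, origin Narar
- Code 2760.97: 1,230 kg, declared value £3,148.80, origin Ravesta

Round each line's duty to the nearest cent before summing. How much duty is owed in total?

Line 1 (9426.90, Ravesta, 616 units, £55,692.56):
Base rate for 9426.90 is £7.95/unit.
Origin Ravesta is the FTA partner but 9426.90 is not on the preference list; base rate stands.
Duty = 616 × £7.95 = £4,897.20.
Line 2 (4079.15, Narar, 790 units, £42,628.40):
Base rate for 4079.15 is 7.5% + £0.67/unit.
Additional duty on 4079.15 from Narar: +15.9%. Applied ad valorem rate: 7.5% + 15.9% = 23.4%.
Duty = £42,628.40 × 23.4% + 790 × £0.67 = £10,504.35.
Line 3 (2760.97, Ravesta, 1,230 kg, £3,148.80):
Base rate for 2760.97 is 1%.
Origin Ravesta qualifies under the Corania–Ravesta agreement and 2760.97 is covered: preferential rate Free applies instead.
The additional-duty order on 2760.97 targets Narar, not Ravesta; it does not apply.
Duty = £3,148.80 × 0% = £0.00.
Total = £4,897.20 + £10,504.35 + £0.00 = £15,401.55.

£15,401.55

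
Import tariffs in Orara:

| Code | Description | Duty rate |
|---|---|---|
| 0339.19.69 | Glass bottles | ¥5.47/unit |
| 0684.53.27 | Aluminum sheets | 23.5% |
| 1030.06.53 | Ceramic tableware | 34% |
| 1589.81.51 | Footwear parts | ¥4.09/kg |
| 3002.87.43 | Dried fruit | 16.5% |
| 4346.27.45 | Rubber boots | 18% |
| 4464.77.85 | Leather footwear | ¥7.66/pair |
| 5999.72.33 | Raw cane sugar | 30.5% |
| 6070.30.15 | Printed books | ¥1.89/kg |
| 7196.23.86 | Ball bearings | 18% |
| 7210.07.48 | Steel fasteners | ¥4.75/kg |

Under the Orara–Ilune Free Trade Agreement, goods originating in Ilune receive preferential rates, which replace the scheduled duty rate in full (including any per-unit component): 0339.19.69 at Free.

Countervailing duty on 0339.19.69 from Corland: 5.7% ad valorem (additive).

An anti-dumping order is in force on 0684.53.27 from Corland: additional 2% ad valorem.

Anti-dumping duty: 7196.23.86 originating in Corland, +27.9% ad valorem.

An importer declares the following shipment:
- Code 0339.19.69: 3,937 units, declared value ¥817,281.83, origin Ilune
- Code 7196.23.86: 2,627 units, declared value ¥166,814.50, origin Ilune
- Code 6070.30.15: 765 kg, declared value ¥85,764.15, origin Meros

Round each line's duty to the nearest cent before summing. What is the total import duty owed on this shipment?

Line 1 (0339.19.69, Ilune, 3,937 units, ¥817,281.83):
Base rate for 0339.19.69 is ¥5.47/unit.
Origin Ilune qualifies under the Orara–Ilune agreement and 0339.19.69 is covered: preferential rate Free applies instead.
The additional-duty order on 0339.19.69 targets Corland, not Ilune; it does not apply.
Duty = ¥817,281.83 × 0% = ¥0.00.
Line 2 (7196.23.86, Ilune, 2,627 units, ¥166,814.50):
Base rate for 7196.23.86 is 18%.
Origin Ilune is the FTA partner but 7196.23.86 is not on the preference list; base rate stands.
The additional-duty order on 7196.23.86 targets Corland, not Ilune; it does not apply.
Duty = ¥166,814.50 × 18% = ¥30,026.61.
Line 3 (6070.30.15, Meros, 765 kg, ¥85,764.15):
Base rate for 6070.30.15 is ¥1.89/kg.
Duty = 765 × ¥1.89 = ¥1,445.85.
Total = ¥0.00 + ¥30,026.61 + ¥1,445.85 = ¥31,472.46.

¥31,472.46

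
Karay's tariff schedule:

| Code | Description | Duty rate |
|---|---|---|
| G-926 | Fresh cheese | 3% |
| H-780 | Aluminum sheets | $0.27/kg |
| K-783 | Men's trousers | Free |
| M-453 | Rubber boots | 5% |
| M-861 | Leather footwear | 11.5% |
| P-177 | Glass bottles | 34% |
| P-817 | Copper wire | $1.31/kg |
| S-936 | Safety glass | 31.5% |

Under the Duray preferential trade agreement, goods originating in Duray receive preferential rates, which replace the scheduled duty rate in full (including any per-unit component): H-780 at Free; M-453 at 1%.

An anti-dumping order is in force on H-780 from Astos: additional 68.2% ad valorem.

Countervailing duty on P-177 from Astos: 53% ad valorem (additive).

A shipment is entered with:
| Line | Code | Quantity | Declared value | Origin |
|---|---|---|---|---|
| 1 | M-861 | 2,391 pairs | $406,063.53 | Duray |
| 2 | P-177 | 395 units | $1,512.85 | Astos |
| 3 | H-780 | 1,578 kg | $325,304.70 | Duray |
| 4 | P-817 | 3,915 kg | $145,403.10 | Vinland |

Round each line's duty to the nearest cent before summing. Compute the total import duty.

$53,142.14

Line 1 (M-861, Duray, 2,391 pairs, $406,063.53):
Base rate for M-861 is 11.5%.
Origin Duray is the FTA partner but M-861 is not on the preference list; base rate stands.
Duty = $406,063.53 × 11.5% = $46,697.31.
Line 2 (P-177, Astos, 395 units, $1,512.85):
Base rate for P-177 is 34%.
Additional duty on P-177 from Astos: +53%. Applied ad valorem rate: 34% + 53% = 87%.
Duty = $1,512.85 × 87% = $1,316.18.
Line 3 (H-780, Duray, 1,578 kg, $325,304.70):
Base rate for H-780 is $0.27/kg.
Origin Duray qualifies under the Karay–Duray agreement and H-780 is covered: preferential rate Free applies instead.
The additional-duty order on H-780 targets Astos, not Duray; it does not apply.
Duty = $325,304.70 × 0% = $0.00.
Line 4 (P-817, Vinland, 3,915 kg, $145,403.10):
Base rate for P-817 is $1.31/kg.
Duty = 3,915 × $1.31 = $5,128.65.
Total = $46,697.31 + $1,316.18 + $0.00 + $5,128.65 = $53,142.14.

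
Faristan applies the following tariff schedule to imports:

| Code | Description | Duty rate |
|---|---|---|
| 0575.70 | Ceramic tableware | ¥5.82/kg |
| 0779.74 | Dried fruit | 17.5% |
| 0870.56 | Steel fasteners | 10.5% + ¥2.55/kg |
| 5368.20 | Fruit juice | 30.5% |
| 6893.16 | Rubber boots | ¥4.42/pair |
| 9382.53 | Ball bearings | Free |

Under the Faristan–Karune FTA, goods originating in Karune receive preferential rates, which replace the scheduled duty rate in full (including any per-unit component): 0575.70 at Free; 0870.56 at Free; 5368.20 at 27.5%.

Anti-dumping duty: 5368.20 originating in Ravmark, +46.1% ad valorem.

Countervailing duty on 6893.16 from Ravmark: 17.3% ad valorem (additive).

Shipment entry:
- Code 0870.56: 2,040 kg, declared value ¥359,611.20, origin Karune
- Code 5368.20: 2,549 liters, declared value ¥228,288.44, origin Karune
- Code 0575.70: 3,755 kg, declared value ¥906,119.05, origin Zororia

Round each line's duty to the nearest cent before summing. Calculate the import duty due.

¥84,633.42

Line 1 (0870.56, Karune, 2,040 kg, ¥359,611.20):
Base rate for 0870.56 is 10.5% + ¥2.55/kg.
Origin Karune qualifies under the Faristan–Karune agreement and 0870.56 is covered: preferential rate Free applies instead.
Duty = ¥359,611.20 × 0% = ¥0.00.
Line 2 (5368.20, Karune, 2,549 liters, ¥228,288.44):
Base rate for 5368.20 is 30.5%.
Origin Karune qualifies under the Faristan–Karune agreement and 5368.20 is covered: preferential rate 27.5% applies instead.
The additional-duty order on 5368.20 targets Ravmark, not Karune; it does not apply.
Duty = ¥228,288.44 × 27.5% = ¥62,779.32.
Line 3 (0575.70, Zororia, 3,755 kg, ¥906,119.05):
Base rate for 0575.70 is ¥5.82/kg.
0575.70 has an FTA preferential rate, but origin Zororia is not Karune; base rate stands.
Duty = 3,755 × ¥5.82 = ¥21,854.10.
Total = ¥0.00 + ¥62,779.32 + ¥21,854.10 = ¥84,633.42.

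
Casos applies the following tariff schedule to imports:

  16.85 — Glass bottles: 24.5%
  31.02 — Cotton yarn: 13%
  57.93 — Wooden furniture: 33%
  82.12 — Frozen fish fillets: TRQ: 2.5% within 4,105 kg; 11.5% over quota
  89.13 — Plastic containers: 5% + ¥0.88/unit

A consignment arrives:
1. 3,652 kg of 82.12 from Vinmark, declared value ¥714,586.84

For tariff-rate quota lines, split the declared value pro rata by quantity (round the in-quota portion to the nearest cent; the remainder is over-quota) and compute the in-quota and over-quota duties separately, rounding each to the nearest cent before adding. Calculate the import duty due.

Line 1 (82.12, Vinmark, 3,652 kg, ¥714,586.84):
Code 82.12 is under a tariff-rate quota (threshold 4,105 kg). Quantity 3,652 kg is within the quota, so the in-quota rate 2.5% applies to the full value.
Duty = ¥714,586.84 × 2.5% = ¥17,864.67.

¥17,864.67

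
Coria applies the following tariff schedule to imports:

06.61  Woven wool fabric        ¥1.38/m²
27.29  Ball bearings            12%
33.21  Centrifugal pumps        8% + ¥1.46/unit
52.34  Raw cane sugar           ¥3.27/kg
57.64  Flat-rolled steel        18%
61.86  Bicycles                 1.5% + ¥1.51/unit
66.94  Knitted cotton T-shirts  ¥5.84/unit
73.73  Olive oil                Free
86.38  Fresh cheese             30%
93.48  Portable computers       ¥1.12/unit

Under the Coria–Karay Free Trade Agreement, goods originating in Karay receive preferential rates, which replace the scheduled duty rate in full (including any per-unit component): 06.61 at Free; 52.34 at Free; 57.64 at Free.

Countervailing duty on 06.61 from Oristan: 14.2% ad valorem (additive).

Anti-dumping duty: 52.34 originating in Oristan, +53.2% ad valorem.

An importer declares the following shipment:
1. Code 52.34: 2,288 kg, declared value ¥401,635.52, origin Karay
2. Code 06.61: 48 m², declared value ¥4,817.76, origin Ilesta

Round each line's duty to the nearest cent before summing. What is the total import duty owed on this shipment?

¥66.24

Line 1 (52.34, Karay, 2,288 kg, ¥401,635.52):
Base rate for 52.34 is ¥3.27/kg.
Origin Karay qualifies under the Coria–Karay agreement and 52.34 is covered: preferential rate Free applies instead.
The additional-duty order on 52.34 targets Oristan, not Karay; it does not apply.
Duty = ¥401,635.52 × 0% = ¥0.00.
Line 2 (06.61, Ilesta, 48 m², ¥4,817.76):
Base rate for 06.61 is ¥1.38/m².
06.61 has an FTA preferential rate, but origin Ilesta is not Karay; base rate stands.
The additional-duty order on 06.61 targets Oristan, not Ilesta; it does not apply.
Duty = 48 × ¥1.38 = ¥66.24.
Total = ¥0.00 + ¥66.24 = ¥66.24.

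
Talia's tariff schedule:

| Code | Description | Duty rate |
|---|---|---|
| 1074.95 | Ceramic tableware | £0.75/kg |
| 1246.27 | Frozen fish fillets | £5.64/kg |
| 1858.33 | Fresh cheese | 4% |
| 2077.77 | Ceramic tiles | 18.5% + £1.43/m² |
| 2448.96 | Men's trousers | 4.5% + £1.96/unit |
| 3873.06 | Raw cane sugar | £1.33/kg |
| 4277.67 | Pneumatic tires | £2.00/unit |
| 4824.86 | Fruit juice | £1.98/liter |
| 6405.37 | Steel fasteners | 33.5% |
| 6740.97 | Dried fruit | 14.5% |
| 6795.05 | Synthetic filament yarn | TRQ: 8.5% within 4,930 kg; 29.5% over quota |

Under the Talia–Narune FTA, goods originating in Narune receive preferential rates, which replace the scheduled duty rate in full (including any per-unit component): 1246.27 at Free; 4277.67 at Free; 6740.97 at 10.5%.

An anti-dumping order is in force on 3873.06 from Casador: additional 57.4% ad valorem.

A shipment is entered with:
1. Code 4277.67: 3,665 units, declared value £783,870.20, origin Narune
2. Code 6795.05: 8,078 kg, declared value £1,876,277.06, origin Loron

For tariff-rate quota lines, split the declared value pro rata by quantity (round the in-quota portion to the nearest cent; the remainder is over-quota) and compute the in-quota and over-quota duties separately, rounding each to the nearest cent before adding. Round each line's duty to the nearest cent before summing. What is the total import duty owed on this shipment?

Line 1 (4277.67, Narune, 3,665 units, £783,870.20):
Base rate for 4277.67 is £2.00/unit.
Origin Narune qualifies under the Talia–Narune agreement and 4277.67 is covered: preferential rate Free applies instead.
Duty = £783,870.20 × 0% = £0.00.
Line 2 (6795.05, Loron, 8,078 kg, £1,876,277.06):
Code 6795.05 is under a tariff-rate quota (threshold 4,930 kg). In-quota: 4,930 kg at 8.5%; over-quota: 3,148 kg at 29.5%.
Pro-rata value split: in-quota = £1,876,277.06 × 4,930/8,078 = £1,145,091.10; over-quota = £1,876,277.06 − £1,145,091.10 = £731,185.96.
In-quota duty = £1,145,091.10 × 8.5% = £97,332.74. Over-quota duty = £731,185.96 × 29.5% = £215,699.86.
Line duty = £97,332.74 + £215,699.86 = £313,032.60.
Total = £0.00 + £313,032.60 = £313,032.60.

£313,032.60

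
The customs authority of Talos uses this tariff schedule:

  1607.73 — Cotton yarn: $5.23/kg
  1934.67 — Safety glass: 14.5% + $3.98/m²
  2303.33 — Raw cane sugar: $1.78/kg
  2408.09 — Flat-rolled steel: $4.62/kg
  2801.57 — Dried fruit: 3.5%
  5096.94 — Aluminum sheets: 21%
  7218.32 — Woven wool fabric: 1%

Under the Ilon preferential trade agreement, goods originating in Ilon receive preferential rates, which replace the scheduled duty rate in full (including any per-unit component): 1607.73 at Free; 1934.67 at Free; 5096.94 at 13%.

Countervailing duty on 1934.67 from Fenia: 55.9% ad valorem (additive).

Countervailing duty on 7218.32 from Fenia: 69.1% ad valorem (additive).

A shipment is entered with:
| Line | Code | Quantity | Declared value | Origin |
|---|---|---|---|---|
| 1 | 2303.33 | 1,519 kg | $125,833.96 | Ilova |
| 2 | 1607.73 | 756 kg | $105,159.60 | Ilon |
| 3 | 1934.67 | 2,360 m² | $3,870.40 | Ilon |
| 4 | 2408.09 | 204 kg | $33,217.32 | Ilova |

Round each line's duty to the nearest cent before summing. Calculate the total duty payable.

Line 1 (2303.33, Ilova, 1,519 kg, $125,833.96):
Base rate for 2303.33 is $1.78/kg.
Duty = 1,519 × $1.78 = $2,703.82.
Line 2 (1607.73, Ilon, 756 kg, $105,159.60):
Base rate for 1607.73 is $5.23/kg.
Origin Ilon qualifies under the Talos–Ilon agreement and 1607.73 is covered: preferential rate Free applies instead.
Duty = $105,159.60 × 0% = $0.00.
Line 3 (1934.67, Ilon, 2,360 m², $3,870.40):
Base rate for 1934.67 is 14.5% + $3.98/m².
Origin Ilon qualifies under the Talos–Ilon agreement and 1934.67 is covered: preferential rate Free applies instead.
The additional-duty order on 1934.67 targets Fenia, not Ilon; it does not apply.
Duty = $3,870.40 × 0% = $0.00.
Line 4 (2408.09, Ilova, 204 kg, $33,217.32):
Base rate for 2408.09 is $4.62/kg.
Duty = 204 × $4.62 = $942.48.
Total = $2,703.82 + $0.00 + $0.00 + $942.48 = $3,646.30.

$3,646.30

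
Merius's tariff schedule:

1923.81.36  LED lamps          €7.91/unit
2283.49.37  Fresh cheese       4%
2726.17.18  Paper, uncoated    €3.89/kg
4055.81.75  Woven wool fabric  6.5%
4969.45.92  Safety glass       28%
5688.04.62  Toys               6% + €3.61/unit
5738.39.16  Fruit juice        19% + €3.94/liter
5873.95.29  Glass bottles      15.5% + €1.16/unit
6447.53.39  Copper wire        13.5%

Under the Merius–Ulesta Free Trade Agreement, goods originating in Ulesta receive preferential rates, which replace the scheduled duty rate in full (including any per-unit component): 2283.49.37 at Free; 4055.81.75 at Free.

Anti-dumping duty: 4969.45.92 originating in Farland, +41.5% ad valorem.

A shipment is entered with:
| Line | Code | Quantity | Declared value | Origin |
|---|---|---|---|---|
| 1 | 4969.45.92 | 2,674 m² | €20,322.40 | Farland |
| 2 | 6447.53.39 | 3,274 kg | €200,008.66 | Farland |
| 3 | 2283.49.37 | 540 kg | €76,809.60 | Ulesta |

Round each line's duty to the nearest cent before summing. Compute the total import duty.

Line 1 (4969.45.92, Farland, 2,674 m², €20,322.40):
Base rate for 4969.45.92 is 28%.
Additional duty on 4969.45.92 from Farland: +41.5%. Applied ad valorem rate: 28% + 41.5% = 69.5%.
Duty = €20,322.40 × 69.5% = €14,124.07.
Line 2 (6447.53.39, Farland, 3,274 kg, €200,008.66):
Base rate for 6447.53.39 is 13.5%.
Duty = €200,008.66 × 13.5% = €27,001.17.
Line 3 (2283.49.37, Ulesta, 540 kg, €76,809.60):
Base rate for 2283.49.37 is 4%.
Origin Ulesta qualifies under the Merius–Ulesta agreement and 2283.49.37 is covered: preferential rate Free applies instead.
Duty = €76,809.60 × 0% = €0.00.
Total = €14,124.07 + €27,001.17 + €0.00 = €41,125.24.

€41,125.24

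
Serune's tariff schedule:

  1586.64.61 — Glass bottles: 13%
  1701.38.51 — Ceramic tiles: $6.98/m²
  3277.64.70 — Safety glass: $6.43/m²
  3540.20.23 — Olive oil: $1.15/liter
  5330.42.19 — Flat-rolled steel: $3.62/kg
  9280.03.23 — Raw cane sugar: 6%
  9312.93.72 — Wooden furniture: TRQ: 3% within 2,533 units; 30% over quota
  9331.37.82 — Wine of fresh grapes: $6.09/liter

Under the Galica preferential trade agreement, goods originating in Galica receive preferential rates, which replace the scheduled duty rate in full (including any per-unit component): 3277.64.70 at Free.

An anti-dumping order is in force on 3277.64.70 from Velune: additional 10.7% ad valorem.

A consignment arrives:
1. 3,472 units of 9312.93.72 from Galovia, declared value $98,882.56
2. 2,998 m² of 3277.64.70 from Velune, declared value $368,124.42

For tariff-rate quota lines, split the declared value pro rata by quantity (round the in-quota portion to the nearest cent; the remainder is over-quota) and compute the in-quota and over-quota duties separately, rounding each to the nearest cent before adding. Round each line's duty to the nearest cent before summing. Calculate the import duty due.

Line 1 (9312.93.72, Galovia, 3,472 units, $98,882.56):
Code 9312.93.72 is under a tariff-rate quota (threshold 2,533 units). In-quota: 2,533 units at 3%; over-quota: 939 units at 30%.
Pro-rata value split: in-quota = $98,882.56 × 2,533/3,472 = $72,139.84; over-quota = $98,882.56 − $72,139.84 = $26,742.72.
In-quota duty = $72,139.84 × 3% = $2,164.20. Over-quota duty = $26,742.72 × 30% = $8,022.82.
Line duty = $2,164.20 + $8,022.82 = $10,187.02.
Line 2 (3277.64.70, Velune, 2,998 m², $368,124.42):
Base rate for 3277.64.70 is $6.43/m².
3277.64.70 has an FTA preferential rate, but origin Velune is not Galica; base rate stands.
Additional duty on 3277.64.70 from Velune: +10.7% ad valorem. Applied ad valorem rate = 10.7%.
Duty = $368,124.42 × 10.7% + 2,998 × $6.43 = $58,666.45.
Total = $10,187.02 + $58,666.45 = $68,853.47.

$68,853.47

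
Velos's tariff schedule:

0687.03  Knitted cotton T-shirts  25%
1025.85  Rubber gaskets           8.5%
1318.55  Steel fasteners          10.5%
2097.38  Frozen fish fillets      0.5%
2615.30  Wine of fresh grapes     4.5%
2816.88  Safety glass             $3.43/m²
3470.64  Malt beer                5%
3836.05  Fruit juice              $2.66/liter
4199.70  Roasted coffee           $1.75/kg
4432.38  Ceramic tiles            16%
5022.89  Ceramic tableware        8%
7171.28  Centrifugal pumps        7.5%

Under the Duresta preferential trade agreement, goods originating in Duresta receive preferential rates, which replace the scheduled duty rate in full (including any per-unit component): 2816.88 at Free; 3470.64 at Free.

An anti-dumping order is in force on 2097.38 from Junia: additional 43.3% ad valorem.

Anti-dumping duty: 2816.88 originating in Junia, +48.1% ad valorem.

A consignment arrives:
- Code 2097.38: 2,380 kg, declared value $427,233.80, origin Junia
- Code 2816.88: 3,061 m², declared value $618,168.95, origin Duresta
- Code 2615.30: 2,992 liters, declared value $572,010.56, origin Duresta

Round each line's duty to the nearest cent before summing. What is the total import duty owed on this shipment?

Line 1 (2097.38, Junia, 2,380 kg, $427,233.80):
Base rate for 2097.38 is 0.5%.
Additional duty on 2097.38 from Junia: +43.3%. Applied ad valorem rate: 0.5% + 43.3% = 43.8%.
Duty = $427,233.80 × 43.8% = $187,128.40.
Line 2 (2816.88, Duresta, 3,061 m², $618,168.95):
Base rate for 2816.88 is $3.43/m².
Origin Duresta qualifies under the Velos–Duresta agreement and 2816.88 is covered: preferential rate Free applies instead.
The additional-duty order on 2816.88 targets Junia, not Duresta; it does not apply.
Duty = $618,168.95 × 0% = $0.00.
Line 3 (2615.30, Duresta, 2,992 liters, $572,010.56):
Base rate for 2615.30 is 4.5%.
Origin Duresta is the FTA partner but 2615.30 is not on the preference list; base rate stands.
Duty = $572,010.56 × 4.5% = $25,740.48.
Total = $187,128.40 + $0.00 + $25,740.48 = $212,868.88.

$212,868.88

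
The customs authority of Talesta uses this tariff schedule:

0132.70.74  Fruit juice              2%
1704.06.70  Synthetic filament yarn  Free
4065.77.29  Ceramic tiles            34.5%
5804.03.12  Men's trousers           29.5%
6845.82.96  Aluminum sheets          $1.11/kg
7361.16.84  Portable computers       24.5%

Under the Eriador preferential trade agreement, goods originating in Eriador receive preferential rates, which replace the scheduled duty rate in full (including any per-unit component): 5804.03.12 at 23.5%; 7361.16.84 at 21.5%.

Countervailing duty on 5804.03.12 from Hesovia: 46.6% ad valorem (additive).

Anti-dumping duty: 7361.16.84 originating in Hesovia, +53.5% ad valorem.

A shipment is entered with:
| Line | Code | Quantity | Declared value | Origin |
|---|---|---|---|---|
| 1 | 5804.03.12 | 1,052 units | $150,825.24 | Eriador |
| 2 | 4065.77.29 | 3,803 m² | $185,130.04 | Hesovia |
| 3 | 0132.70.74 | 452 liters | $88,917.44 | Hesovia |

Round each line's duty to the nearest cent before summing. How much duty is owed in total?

$101,092.14

Line 1 (5804.03.12, Eriador, 1,052 units, $150,825.24):
Base rate for 5804.03.12 is 29.5%.
Origin Eriador qualifies under the Talesta–Eriador agreement and 5804.03.12 is covered: preferential rate 23.5% applies instead.
The additional-duty order on 5804.03.12 targets Hesovia, not Eriador; it does not apply.
Duty = $150,825.24 × 23.5% = $35,443.93.
Line 2 (4065.77.29, Hesovia, 3,803 m², $185,130.04):
Base rate for 4065.77.29 is 34.5%.
Duty = $185,130.04 × 34.5% = $63,869.86.
Line 3 (0132.70.74, Hesovia, 452 liters, $88,917.44):
Base rate for 0132.70.74 is 2%.
Duty = $88,917.44 × 2% = $1,778.35.
Total = $35,443.93 + $63,869.86 + $1,778.35 = $101,092.14.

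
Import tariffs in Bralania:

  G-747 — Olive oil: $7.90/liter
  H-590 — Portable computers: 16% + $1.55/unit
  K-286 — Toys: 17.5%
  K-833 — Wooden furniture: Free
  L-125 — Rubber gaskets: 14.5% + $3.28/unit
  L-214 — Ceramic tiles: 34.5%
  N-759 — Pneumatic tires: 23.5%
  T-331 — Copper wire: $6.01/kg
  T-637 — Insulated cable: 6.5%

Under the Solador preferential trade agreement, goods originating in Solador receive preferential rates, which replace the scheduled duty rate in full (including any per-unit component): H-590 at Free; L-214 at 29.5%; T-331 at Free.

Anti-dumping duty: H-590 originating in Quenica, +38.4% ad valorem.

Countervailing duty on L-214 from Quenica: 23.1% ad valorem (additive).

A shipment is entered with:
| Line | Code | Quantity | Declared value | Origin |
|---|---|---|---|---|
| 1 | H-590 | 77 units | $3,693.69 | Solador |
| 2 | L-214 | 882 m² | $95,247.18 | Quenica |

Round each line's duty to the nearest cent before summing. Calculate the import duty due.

Line 1 (H-590, Solador, 77 units, $3,693.69):
Base rate for H-590 is 16% + $1.55/unit.
Origin Solador qualifies under the Bralania–Solador agreement and H-590 is covered: preferential rate Free applies instead.
The additional-duty order on H-590 targets Quenica, not Solador; it does not apply.
Duty = $3,693.69 × 0% = $0.00.
Line 2 (L-214, Quenica, 882 m², $95,247.18):
Base rate for L-214 is 34.5%.
L-214 has an FTA preferential rate, but origin Quenica is not Solador; base rate stands.
Additional duty on L-214 from Quenica: +23.1%. Applied ad valorem rate: 34.5% + 23.1% = 57.6%.
Duty = $95,247.18 × 57.6% = $54,862.38.
Total = $0.00 + $54,862.38 = $54,862.38.

$54,862.38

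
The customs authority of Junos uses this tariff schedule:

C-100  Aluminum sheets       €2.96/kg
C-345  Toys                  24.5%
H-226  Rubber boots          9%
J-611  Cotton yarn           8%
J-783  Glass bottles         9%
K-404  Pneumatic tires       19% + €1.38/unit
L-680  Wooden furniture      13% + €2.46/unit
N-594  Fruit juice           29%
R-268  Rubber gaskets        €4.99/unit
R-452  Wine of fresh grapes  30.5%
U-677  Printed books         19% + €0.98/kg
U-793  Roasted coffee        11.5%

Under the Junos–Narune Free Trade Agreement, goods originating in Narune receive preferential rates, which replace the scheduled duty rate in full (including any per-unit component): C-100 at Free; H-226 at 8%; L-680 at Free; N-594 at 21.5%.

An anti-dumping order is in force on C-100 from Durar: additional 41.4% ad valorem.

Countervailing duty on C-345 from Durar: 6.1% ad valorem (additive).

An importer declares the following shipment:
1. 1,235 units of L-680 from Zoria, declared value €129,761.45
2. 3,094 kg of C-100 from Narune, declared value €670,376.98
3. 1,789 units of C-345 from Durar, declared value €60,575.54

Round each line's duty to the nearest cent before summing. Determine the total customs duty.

€38,443.21

Line 1 (L-680, Zoria, 1,235 units, €129,761.45):
Base rate for L-680 is 13% + €2.46/unit.
L-680 has an FTA preferential rate, but origin Zoria is not Narune; base rate stands.
Duty = €129,761.45 × 13% + 1,235 × €2.46 = €19,907.09.
Line 2 (C-100, Narune, 3,094 kg, €670,376.98):
Base rate for C-100 is €2.96/kg.
Origin Narune qualifies under the Junos–Narune agreement and C-100 is covered: preferential rate Free applies instead.
The additional-duty order on C-100 targets Durar, not Narune; it does not apply.
Duty = €670,376.98 × 0% = €0.00.
Line 3 (C-345, Durar, 1,789 units, €60,575.54):
Base rate for C-345 is 24.5%.
Additional duty on C-345 from Durar: +6.1%. Applied ad valorem rate: 24.5% + 6.1% = 30.6%.
Duty = €60,575.54 × 30.6% = €18,536.12.
Total = €19,907.09 + €0.00 + €18,536.12 = €38,443.21.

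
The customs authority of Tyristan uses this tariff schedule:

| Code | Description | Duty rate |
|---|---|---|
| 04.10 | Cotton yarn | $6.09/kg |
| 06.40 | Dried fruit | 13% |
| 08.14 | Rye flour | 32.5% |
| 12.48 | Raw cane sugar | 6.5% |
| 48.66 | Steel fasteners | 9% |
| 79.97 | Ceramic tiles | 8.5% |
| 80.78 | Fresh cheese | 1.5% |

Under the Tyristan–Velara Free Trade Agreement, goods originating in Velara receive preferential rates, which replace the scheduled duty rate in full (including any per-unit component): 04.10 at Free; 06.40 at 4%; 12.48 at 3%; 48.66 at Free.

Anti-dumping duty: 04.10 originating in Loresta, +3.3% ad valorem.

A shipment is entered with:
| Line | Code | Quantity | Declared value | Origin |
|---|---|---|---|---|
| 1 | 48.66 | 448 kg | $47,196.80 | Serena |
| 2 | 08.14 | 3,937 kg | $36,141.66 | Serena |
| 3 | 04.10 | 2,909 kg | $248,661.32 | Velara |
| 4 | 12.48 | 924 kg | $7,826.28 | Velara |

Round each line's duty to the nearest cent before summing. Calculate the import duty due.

$16,228.54

Line 1 (48.66, Serena, 448 kg, $47,196.80):
Base rate for 48.66 is 9%.
48.66 has an FTA preferential rate, but origin Serena is not Velara; base rate stands.
Duty = $47,196.80 × 9% = $4,247.71.
Line 2 (08.14, Serena, 3,937 kg, $36,141.66):
Base rate for 08.14 is 32.5%.
Duty = $36,141.66 × 32.5% = $11,746.04.
Line 3 (04.10, Velara, 2,909 kg, $248,661.32):
Base rate for 04.10 is $6.09/kg.
Origin Velara qualifies under the Tyristan–Velara agreement and 04.10 is covered: preferential rate Free applies instead.
The additional-duty order on 04.10 targets Loresta, not Velara; it does not apply.
Duty = $248,661.32 × 0% = $0.00.
Line 4 (12.48, Velara, 924 kg, $7,826.28):
Base rate for 12.48 is 6.5%.
Origin Velara qualifies under the Tyristan–Velara agreement and 12.48 is covered: preferential rate 3% applies instead.
Duty = $7,826.28 × 3% = $234.79.
Total = $4,247.71 + $11,746.04 + $0.00 + $234.79 = $16,228.54.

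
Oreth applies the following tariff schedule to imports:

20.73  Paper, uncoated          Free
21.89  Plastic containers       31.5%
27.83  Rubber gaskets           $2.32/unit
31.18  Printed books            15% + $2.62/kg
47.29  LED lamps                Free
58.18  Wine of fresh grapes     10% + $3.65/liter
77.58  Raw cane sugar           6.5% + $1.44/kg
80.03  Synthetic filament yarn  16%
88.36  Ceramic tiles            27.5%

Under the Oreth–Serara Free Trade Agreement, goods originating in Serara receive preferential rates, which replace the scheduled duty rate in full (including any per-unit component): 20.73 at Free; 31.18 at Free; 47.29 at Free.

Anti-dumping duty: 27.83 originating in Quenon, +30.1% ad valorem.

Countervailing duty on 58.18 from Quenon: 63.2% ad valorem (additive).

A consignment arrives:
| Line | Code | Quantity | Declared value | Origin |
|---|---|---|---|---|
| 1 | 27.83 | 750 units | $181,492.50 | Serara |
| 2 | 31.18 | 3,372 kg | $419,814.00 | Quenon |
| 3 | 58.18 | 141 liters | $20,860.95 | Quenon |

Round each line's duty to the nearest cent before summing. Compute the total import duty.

$89,331.61

Line 1 (27.83, Serara, 750 units, $181,492.50):
Base rate for 27.83 is $2.32/unit.
Origin Serara is the FTA partner but 27.83 is not on the preference list; base rate stands.
The additional-duty order on 27.83 targets Quenon, not Serara; it does not apply.
Duty = 750 × $2.32 = $1,740.00.
Line 2 (31.18, Quenon, 3,372 kg, $419,814.00):
Base rate for 31.18 is 15% + $2.62/kg.
31.18 has an FTA preferential rate, but origin Quenon is not Serara; base rate stands.
Duty = $419,814.00 × 15% + 3,372 × $2.62 = $71,806.74.
Line 3 (58.18, Quenon, 141 liters, $20,860.95):
Base rate for 58.18 is 10% + $3.65/liter.
Additional duty on 58.18 from Quenon: +63.2%. Applied ad valorem rate: 10% + 63.2% = 73.2%.
Duty = $20,860.95 × 73.2% + 141 × $3.65 = $15,784.87.
Total = $1,740.00 + $71,806.74 + $15,784.87 = $89,331.61.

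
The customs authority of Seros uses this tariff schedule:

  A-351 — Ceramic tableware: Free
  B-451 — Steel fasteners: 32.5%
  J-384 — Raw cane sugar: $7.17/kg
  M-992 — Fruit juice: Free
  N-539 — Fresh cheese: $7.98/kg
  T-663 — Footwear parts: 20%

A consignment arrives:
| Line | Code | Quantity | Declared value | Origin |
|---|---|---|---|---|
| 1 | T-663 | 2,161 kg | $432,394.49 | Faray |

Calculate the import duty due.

Line 1 (T-663, Faray, 2,161 kg, $432,394.49):
Base rate for T-663 is 20%.
Duty = $432,394.49 × 20% = $86,478.90.

$86,478.90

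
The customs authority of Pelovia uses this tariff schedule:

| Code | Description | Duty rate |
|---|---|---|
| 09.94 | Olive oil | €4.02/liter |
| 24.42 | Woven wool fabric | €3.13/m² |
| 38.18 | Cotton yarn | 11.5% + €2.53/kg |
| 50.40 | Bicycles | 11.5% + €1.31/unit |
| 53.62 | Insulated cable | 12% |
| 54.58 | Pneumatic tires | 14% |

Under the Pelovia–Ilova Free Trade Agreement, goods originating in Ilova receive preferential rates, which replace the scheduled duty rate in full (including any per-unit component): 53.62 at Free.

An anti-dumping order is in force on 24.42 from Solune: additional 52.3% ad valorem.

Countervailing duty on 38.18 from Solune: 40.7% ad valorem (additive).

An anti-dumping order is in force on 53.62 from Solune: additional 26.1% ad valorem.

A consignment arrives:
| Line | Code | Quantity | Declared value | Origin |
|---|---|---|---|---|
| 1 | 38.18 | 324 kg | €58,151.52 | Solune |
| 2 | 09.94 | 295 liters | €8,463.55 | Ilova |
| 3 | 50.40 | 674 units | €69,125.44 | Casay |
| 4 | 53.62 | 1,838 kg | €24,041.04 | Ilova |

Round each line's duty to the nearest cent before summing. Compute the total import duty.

€41,193.08

Line 1 (38.18, Solune, 324 kg, €58,151.52):
Base rate for 38.18 is 11.5% + €2.53/kg.
Additional duty on 38.18 from Solune: +40.7%. Applied ad valorem rate: 11.5% + 40.7% = 52.2%.
Duty = €58,151.52 × 52.2% + 324 × €2.53 = €31,174.81.
Line 2 (09.94, Ilova, 295 liters, €8,463.55):
Base rate for 09.94 is €4.02/liter.
Origin Ilova is the FTA partner but 09.94 is not on the preference list; base rate stands.
Duty = 295 × €4.02 = €1,185.90.
Line 3 (50.40, Casay, 674 units, €69,125.44):
Base rate for 50.40 is 11.5% + €1.31/unit.
Duty = €69,125.44 × 11.5% + 674 × €1.31 = €8,832.37.
Line 4 (53.62, Ilova, 1,838 kg, €24,041.04):
Base rate for 53.62 is 12%.
Origin Ilova qualifies under the Pelovia–Ilova agreement and 53.62 is covered: preferential rate Free applies instead.
The additional-duty order on 53.62 targets Solune, not Ilova; it does not apply.
Duty = €24,041.04 × 0% = €0.00.
Total = €31,174.81 + €1,185.90 + €8,832.37 + €0.00 = €41,193.08.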